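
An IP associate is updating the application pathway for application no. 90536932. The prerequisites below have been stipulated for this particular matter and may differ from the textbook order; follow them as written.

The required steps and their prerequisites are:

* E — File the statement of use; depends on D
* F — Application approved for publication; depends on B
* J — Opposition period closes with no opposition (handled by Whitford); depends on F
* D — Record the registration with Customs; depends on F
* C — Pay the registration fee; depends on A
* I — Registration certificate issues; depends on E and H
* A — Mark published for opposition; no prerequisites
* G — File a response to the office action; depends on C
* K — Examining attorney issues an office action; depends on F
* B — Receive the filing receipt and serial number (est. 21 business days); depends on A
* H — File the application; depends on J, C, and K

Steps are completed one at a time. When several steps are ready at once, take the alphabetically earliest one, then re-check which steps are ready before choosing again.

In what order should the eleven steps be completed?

A, B, C, F, D, E, G, J, K, H, I

A has no prerequisites → A first.
B and C are both available; B has the earlier label → B.
F now also ready, so the ready set is {C, F}; C has the earlier label → C.
F and G are both available; F has the earlier label → F.
D, J and K now also ready, so the ready set is {D, G, J, K}; D has the earlier label → D.
E now also ready, so the ready set is {E, G, J, K}; E has the earlier label → E.
Ready: G, J and K. G has the earlier label → G.
Now J and K have their prerequisites met. J has the earlier label, so J next.
K is the only step now ready → K.
Next only H has its prerequisites met → H.
I needed E and H, now all done → I.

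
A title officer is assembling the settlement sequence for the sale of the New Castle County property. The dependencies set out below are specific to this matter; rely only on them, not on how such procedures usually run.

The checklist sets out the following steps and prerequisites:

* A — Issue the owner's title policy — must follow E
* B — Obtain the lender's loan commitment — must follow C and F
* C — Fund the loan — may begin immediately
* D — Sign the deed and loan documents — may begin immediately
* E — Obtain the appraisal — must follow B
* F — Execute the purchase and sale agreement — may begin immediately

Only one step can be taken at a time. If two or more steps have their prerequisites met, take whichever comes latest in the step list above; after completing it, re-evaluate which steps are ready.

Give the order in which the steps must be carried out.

F, D and C have no prerequisites; F is listed later, so F is first.
Ready: D and C. D is listed later → D.
Next only C has its prerequisites met → C.
B needed F and C, now all done → B.
That leaves E as the only ready step → E.
A needed E, now all done → A.

F D C B E A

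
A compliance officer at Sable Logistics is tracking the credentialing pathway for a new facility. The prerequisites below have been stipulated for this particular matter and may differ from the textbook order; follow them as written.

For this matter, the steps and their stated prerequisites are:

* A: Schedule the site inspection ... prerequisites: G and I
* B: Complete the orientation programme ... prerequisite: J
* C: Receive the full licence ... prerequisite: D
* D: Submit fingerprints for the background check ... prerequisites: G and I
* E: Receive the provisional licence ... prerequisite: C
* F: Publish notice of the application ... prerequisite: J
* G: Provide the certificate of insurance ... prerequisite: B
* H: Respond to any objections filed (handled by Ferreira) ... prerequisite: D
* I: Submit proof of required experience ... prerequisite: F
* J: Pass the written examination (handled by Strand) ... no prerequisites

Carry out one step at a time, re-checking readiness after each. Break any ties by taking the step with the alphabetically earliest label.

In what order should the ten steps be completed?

Only J has no prerequisites, so it is first.
B and F are both available; B has the earlier label → B.
G now also ready, so the ready set is {F, G}; F has the earlier label → F.
I now also ready, so the ready set is {G, I}; G has the earlier label → G.
Next only I has its prerequisites met → I.
Now A and D have their prerequisites met. A has the earlier label, so A next.
D needed G and I, now all done → D.
Ready: C and H. C has the earlier label → C.
Now E and H have their prerequisites met. E has the earlier label, so E next.
H needed D, now all done → H.

J, B, F, G, I, A, D, C, E, H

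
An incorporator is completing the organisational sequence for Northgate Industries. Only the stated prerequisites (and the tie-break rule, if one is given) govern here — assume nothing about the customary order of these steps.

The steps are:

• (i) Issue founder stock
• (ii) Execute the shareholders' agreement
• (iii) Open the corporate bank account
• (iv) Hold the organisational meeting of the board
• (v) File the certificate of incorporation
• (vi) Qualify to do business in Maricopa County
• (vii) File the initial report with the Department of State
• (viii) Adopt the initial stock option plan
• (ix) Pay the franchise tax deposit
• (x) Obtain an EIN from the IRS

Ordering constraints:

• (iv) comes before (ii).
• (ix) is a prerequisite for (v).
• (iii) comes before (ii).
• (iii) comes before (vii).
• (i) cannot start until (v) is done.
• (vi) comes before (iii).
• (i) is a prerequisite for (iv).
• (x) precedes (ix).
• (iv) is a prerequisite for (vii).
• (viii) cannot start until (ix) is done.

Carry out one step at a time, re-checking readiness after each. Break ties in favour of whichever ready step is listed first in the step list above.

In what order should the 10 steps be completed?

(vi), (iii), (x), (ix), (v), (i), (iv), (ii), (vii), (viii)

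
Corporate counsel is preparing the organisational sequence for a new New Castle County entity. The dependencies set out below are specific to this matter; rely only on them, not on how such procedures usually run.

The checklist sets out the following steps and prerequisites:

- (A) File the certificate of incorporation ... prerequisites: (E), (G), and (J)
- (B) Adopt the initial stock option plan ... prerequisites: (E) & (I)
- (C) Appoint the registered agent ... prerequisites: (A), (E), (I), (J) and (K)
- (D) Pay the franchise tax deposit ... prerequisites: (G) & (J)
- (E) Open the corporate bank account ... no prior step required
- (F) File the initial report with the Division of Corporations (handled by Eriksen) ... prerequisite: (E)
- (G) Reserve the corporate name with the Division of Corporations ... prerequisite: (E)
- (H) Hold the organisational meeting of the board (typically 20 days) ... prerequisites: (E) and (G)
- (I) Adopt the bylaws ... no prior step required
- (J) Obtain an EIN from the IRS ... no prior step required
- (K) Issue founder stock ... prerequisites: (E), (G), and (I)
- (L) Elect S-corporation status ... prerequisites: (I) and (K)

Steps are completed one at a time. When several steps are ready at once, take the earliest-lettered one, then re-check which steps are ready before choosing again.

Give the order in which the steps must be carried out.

(E) → (F) → (G) → (H) → (I) → (B) → (J) → (A) → (D) → (K) → (C) → (L)

Nothing is required for (E), (I) and (J). (E) has the earlier label → (E) first.
Now (F), (G), (I) and (J) have their prerequisites met. (F) has the earlier label, so (F) next.
Now (G), (I) and (J) have their prerequisites met. (G) has the earlier label, so (G) next.
(H) now also ready, so the ready set is {(H), (I), (J)}; (H) has the earlier label → (H).
Ready: (I) and (J). (I) has the earlier label → (I).
Now (B), (J) and (K) have their prerequisites met. (B) has the earlier label, so (B) next.
Now (J) and (K) have their prerequisites met. (J) has the earlier label, so (J) next.
(A) and (D) now also ready, so the ready set is {(A), (D), (K)}; (A) has the earlier label → (A).
Ready: (D) and (K). (D) has the earlier label → (D).
Next only (K) has its prerequisites met → (K).
Now (C) and (L) have their prerequisites met. (C) has the earlier label, so (C) next.
(L) needed (I) and (K), now all done → (L).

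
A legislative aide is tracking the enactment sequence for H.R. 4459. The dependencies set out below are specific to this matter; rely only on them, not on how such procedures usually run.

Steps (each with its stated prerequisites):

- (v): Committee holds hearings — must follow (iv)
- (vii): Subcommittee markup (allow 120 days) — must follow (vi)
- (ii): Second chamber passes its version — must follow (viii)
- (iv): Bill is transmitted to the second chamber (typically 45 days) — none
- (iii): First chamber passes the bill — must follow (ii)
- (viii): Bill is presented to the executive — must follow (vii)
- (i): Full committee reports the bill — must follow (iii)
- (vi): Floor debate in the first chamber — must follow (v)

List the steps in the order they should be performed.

(iv) is the only step with nothing outstanding, so it goes first.
(v) needed (iv), now all done → (v).
Next only (vi) has its prerequisites met → (vi).
(vii) needed (vi), now all done → (vii).
(viii) is the only step now ready → (viii).
(ii) needed (viii), now all done → (ii).
(iii) is the only step now ready → (iii).
Next only (i) has its prerequisites met → (i).

(iv) (v) (vi) (vii) (viii) (ii) (iii) (i)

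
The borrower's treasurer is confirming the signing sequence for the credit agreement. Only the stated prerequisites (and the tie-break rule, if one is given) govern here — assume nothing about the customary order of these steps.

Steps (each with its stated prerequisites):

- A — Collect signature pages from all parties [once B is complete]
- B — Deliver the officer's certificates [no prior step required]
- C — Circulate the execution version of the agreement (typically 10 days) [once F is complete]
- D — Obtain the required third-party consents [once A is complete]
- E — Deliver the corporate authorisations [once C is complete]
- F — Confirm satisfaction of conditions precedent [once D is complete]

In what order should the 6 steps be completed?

B, A, D, F, C, E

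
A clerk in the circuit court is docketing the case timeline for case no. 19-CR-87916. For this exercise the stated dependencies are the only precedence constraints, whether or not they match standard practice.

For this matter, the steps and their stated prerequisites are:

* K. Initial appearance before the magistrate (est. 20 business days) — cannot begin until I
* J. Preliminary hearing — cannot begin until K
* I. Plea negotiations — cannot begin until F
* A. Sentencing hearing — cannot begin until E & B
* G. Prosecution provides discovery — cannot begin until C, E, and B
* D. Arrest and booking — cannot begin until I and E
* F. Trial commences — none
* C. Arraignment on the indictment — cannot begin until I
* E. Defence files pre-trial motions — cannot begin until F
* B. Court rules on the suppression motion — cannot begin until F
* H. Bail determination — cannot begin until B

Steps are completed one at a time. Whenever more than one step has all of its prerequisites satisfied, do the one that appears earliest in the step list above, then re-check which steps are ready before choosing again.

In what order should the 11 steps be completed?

F is the only step with nothing outstanding, so it goes first.
I, E and B are all available; I is listed earlier → I.
K and C now also ready, so the ready set is {K, C, E, B}; K is listed earlier → K.
J now also ready, so the ready set is {J, C, E, B}; J is listed earlier → J.
Now C, E and B have their prerequisites met. C is listed earlier, so C next.
E and B are both available; E is listed earlier → E.
D and B are both available; D is listed earlier → D.
That leaves B as the only ready step → B.
Ready: A, G and H. A is listed earlier → A.
Ready: G and H. G is listed earlier → G.
That leaves H as the only ready step → H.

F → I → K → J → C → E → D → B → A → G → H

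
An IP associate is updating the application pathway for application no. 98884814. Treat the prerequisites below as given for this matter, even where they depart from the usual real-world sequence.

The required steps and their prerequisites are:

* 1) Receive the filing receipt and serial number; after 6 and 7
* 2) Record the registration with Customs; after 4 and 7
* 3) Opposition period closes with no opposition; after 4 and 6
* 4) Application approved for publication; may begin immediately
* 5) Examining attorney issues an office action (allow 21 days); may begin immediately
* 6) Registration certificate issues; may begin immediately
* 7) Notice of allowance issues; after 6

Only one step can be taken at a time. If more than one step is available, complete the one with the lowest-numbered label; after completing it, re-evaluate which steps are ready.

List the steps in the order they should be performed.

4, 5, 6, 3, 7, 1, 2

4, 5 and 6 have no prerequisites; 4 has the earlier label, so 4 is first.
5 and 6 are both available; 5 has the earlier label → 5.
Next only 6 has its prerequisites met → 6.
Now 3 and 7 have their prerequisites met. 3 has the earlier label, so 3 next.
That leaves 7 as the only ready step → 7.
Ready: 1 and 2. 1 has the earlier label → 1.
2 needed 4 and 7, now all done → 2.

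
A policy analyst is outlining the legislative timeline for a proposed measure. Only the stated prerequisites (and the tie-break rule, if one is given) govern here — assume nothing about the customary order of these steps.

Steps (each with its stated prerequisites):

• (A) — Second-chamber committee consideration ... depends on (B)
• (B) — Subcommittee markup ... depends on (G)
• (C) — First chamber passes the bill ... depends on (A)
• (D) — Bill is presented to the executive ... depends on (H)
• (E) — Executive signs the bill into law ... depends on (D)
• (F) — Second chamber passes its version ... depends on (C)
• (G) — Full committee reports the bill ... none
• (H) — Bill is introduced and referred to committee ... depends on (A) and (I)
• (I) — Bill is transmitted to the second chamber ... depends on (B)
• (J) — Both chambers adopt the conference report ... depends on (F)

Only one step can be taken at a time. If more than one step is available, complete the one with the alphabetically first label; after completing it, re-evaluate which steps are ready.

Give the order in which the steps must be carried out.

(G) is the only step with nothing outstanding, so it goes first.
(B) is the only step now ready → (B).
(A) and (I) are both available; (A) has the earlier label → (A).
Now (C) and (I) have their prerequisites met. (C) has the earlier label, so (C) next.
(F) now also ready, so the ready set is {(F), (I)}; (F) has the earlier label → (F).
(J) now also ready, so the ready set is {(I), (J)}; (I) has the earlier label → (I).
Now (H) and (J) have their prerequisites met. (H) has the earlier label, so (H) next.
(D) and (J) are both available; (D) has the earlier label → (D).
(E) now also ready, so the ready set is {(E), (J)}; (E) has the earlier label → (E).
(J) needed (F), now all done → (J).

(G) (B) (A) (C) (F) (I) (H) (D) (E) (J)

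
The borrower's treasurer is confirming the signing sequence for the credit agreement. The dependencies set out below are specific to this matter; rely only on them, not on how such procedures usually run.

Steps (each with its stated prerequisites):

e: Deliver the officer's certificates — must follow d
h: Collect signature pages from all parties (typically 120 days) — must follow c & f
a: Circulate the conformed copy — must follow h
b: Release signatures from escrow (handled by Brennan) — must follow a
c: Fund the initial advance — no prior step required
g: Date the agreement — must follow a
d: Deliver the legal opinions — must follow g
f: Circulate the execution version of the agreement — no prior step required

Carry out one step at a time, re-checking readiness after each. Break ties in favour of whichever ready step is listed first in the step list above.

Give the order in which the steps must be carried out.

c → f → h → a → b → g → d → e

c and f have no prerequisites; c is listed earlier, so c is first.
Next only f has its prerequisites met → f.
That leaves h as the only ready step → h.
a needed h, now all done → a.
Now b and g have their prerequisites met. b is listed earlier, so b next.
g needed a, now all done → g.
d is the only step now ready → d.
Next only e has its prerequisites met → e.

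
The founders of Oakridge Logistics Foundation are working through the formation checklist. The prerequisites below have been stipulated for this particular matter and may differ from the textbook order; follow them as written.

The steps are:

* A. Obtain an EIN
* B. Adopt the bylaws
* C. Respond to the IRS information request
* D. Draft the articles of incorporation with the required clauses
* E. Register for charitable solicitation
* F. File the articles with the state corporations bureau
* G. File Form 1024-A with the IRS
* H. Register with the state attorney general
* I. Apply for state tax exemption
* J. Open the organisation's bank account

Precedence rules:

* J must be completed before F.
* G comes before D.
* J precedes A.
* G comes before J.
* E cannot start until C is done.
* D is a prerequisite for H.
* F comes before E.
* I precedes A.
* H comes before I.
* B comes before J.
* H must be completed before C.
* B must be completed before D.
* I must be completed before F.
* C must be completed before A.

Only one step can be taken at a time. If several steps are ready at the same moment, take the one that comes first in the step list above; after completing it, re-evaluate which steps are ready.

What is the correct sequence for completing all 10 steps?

B → G → D → H → C → I → J → A → F → E

B and G have no prerequisites; B is listed earlier, so B is first.
Next only G has its prerequisites met → G.
D and J are both available; D is listed earlier → D.
Ready: H and J. H is listed earlier → H.
C and I now also ready, so the ready set is {C, I, J}; C is listed earlier → C.
Ready: I and J. I is listed earlier → I.
That leaves J as the only ready step → J.
Now A and F have their prerequisites met. A is listed earlier, so A next.
Next only F has its prerequisites met → F.
E needed C and F, now all done → E.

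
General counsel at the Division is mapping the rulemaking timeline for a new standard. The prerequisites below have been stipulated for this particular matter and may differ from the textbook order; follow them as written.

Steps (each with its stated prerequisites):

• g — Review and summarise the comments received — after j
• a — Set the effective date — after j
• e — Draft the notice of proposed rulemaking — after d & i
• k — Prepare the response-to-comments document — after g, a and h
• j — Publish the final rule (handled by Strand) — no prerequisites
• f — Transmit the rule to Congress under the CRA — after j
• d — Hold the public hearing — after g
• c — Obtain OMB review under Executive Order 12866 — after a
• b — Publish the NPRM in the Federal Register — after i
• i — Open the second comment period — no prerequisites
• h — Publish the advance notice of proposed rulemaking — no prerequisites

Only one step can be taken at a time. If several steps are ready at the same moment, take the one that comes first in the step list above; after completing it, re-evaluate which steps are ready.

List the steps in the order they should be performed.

j, g, a, f, d, c, i, e, b, h, k

Nothing is required for j, i and h. j is listed earlier → j first.
g, a and f now also ready, so the ready set is {g, a, f, i, h}; g is listed earlier → g.
Now a, f, d, i and h have their prerequisites met. a is listed earlier, so a next.
f, d, c, i and h are all available; f is listed earlier → f.
Now d, c, i and h have their prerequisites met. d is listed earlier, so d next.
c, i and h are all available; c is listed earlier → c.
Now i and h have their prerequisites met. i is listed earlier, so i next.
Now e, b and h have their prerequisites met. e is listed earlier, so e next.
b and h are both available; b is listed earlier → b.
h is the only step now ready → h.
k needed g, a and h, now all done → k.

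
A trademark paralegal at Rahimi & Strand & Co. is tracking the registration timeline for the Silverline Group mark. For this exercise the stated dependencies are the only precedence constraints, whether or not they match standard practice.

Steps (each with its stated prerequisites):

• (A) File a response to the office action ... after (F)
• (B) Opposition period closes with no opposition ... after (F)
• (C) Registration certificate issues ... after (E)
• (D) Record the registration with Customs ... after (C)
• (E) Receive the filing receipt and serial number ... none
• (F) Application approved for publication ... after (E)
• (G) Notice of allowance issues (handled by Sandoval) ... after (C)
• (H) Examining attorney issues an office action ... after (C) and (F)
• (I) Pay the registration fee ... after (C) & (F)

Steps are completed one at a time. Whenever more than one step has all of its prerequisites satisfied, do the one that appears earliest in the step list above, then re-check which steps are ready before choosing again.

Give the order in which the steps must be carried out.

Only (E) has no prerequisites, so it is first.
(C) and (F) are both available; (C) is listed earlier → (C).
Ready: (D), (F) and (G). (D) is listed earlier → (D).
Ready: (F) and (G). (F) is listed earlier → (F).
Ready: (A), (B), (G), (H) and (I). (A) is listed earlier → (A).
(B), (G), (H) and (I) are all available; (B) is listed earlier → (B).
(G), (H) and (I) are all available; (G) is listed earlier → (G).
(H) and (I) are both available; (H) is listed earlier → (H).
(I) needed (C) and (F), now all done → (I).

(E) → (C) → (D) → (F) → (A) → (B) → (G) → (H) → (I)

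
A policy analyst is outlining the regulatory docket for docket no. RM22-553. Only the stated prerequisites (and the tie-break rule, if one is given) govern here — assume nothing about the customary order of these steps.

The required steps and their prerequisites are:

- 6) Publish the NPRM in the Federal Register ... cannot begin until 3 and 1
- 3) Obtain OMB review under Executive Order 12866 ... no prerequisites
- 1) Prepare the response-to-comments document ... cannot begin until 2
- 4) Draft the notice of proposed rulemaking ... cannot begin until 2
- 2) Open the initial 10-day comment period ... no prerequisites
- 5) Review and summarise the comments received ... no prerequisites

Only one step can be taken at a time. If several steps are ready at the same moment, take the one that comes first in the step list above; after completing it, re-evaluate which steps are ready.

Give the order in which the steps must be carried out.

Nothing is required for 3, 2 and 5. 3 is listed earlier → 3 first.
2 and 5 are both available; 2 is listed earlier → 2.
Now 1, 4 and 5 have their prerequisites met. 1 is listed earlier, so 1 next.
6 now also ready, so the ready set is {6, 4, 5}; 6 is listed earlier → 6.
Now 4 and 5 have their prerequisites met. 4 is listed earlier, so 4 next.
That leaves 5 as the only ready step → 5.

3 2 1 6 4 5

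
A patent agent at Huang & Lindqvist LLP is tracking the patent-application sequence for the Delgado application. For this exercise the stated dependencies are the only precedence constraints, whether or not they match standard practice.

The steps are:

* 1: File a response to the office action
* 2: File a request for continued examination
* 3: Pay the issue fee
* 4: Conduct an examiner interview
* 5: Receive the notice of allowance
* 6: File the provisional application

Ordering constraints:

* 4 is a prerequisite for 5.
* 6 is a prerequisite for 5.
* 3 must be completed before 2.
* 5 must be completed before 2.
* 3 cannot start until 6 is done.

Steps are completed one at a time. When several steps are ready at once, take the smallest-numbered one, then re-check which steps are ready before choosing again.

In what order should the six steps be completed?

1, 4 and 6 have no prerequisites; 1 has the earlier label, so 1 is first.
4 and 6 are both available; 4 has the earlier label → 4.
That leaves 6 as the only ready step → 6.
Ready: 3 and 5. 3 has the earlier label → 3.
5 needed 4 and 6, now all done → 5.
That leaves 2 as the only ready step → 2.

1, 4, 6, 3, 5, 2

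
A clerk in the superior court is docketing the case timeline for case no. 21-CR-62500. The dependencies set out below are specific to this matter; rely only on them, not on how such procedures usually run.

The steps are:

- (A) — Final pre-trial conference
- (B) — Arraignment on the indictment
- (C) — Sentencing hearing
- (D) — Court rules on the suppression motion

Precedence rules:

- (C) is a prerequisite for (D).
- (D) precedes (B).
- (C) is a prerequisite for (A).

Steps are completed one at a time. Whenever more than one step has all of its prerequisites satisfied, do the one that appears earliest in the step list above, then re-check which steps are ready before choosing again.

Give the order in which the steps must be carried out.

(C) is the only step with nothing outstanding, so it goes first.
(A) and (D) are both available; (A) is listed earlier → (A).
(D) needed (C), now all done → (D).
(B) needed (D), now all done → (B).

(C), (A), (D), (B)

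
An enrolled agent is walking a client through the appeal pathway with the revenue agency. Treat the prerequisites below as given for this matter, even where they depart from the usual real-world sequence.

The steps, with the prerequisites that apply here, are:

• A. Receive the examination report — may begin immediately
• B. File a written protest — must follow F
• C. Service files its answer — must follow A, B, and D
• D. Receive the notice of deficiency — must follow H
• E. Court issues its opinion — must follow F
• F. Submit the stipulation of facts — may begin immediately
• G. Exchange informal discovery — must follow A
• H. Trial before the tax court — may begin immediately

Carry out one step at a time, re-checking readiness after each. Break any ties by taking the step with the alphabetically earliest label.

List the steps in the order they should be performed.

A → F → B → E → G → H → D → C

A, F and H have no prerequisites; A has the earlier label, so A is first.
G now also ready, so the ready set is {F, G, H}; F has the earlier label → F.
Ready: B, E, G and H. B has the earlier label → B.
E, G and H are all available; E has the earlier label → E.
G and H are both available; G has the earlier label → G.
That leaves H as the only ready step → H.
D needed H, now all done → D.
Next only C has its prerequisites met → C.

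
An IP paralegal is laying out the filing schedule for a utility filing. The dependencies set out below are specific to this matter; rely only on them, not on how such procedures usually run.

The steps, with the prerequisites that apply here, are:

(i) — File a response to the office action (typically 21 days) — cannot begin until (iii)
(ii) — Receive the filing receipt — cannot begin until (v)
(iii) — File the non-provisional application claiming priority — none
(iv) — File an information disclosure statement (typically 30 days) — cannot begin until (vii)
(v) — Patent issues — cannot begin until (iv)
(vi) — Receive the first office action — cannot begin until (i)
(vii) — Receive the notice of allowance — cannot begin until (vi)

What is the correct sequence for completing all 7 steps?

(iii) → (i) → (vi) → (vii) → (iv) → (v) → (ii)

(iii) has no prerequisites → (iii) first.
(i) is the only step now ready → (i).
(vi) needed (i), now all done → (vi).
That leaves (vii) as the only ready step → (vii).
(iv) needed (vii), now all done → (iv).
Next only (v) has its prerequisites met → (v).
That leaves (ii) as the only ready step → (ii).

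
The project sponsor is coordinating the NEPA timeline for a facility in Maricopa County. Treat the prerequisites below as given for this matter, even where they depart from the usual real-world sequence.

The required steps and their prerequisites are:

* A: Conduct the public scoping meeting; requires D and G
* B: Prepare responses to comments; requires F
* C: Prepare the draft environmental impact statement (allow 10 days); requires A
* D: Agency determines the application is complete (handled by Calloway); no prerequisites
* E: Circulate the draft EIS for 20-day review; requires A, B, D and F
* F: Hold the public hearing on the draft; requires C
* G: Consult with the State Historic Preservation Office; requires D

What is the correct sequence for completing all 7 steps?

D is the only step with nothing outstanding, so it goes first.
G needed D, now all done → G.
That leaves A as the only ready step → A.
C is the only step now ready → C.
F needed C, now all done → F.
B needed F, now all done → B.
E needed A, B, D and F, now all done → E.

D → G → A → C → F → B → E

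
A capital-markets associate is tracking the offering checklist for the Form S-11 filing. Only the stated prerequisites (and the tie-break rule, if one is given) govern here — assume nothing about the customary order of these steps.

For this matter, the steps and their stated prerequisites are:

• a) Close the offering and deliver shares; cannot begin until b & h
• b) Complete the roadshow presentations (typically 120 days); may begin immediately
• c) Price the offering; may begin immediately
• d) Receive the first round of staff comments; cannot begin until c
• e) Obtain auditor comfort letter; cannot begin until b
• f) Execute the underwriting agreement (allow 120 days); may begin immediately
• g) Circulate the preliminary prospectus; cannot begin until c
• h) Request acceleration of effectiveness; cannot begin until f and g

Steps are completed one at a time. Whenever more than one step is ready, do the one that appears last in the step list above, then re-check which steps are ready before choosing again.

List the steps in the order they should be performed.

f, c, g, h, d, b, e, a

Nothing is required for f, c and b. f is listed later → f first.
Now c and b have their prerequisites met. c is listed later, so c next.
g and d now also ready, so the ready set is {g, d, b}; g is listed later → g.
h now also ready, so the ready set is {h, d, b}; h is listed later → h.
Ready: d and b. d is listed later → d.
That leaves b as the only ready step → b.
e and a are both available; e is listed later → e.
a is the only step now ready → a.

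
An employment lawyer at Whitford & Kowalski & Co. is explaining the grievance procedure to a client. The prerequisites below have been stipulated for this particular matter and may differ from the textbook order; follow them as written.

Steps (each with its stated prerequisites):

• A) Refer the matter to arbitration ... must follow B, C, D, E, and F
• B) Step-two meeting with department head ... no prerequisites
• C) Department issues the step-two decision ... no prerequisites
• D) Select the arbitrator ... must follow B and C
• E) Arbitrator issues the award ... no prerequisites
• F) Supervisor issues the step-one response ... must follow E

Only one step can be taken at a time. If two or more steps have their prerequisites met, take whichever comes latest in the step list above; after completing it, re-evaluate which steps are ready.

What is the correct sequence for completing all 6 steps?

E, C and B have no prerequisites; E is listed later, so E is first.
F now also ready, so the ready set is {F, C, B}; F is listed later → F.
C and B are both available; C is listed later → C.
Next only B has its prerequisites met → B.
D needed C and B, now all done → D.
A needed F, E, D, C and B, now all done → A.

E F C B D A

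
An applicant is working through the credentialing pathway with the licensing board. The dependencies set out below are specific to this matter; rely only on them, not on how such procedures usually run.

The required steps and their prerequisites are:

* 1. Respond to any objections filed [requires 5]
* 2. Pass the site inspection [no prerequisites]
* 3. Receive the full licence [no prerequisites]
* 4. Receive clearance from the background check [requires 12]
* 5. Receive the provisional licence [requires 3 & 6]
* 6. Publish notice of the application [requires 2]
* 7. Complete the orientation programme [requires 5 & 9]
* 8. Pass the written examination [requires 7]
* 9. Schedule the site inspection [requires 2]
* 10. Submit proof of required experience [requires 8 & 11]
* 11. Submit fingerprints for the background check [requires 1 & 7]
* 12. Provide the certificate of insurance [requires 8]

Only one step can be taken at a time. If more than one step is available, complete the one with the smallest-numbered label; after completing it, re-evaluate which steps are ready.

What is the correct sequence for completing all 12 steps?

Nothing is required for 2 and 3. 2 has the earlier label → 2 first.
6 and 9 now also ready, so the ready set is {3, 6, 9}; 3 has the earlier label → 3.
Ready: 6 and 9. 6 has the earlier label → 6.
5 now also ready, so the ready set is {5, 9}; 5 has the earlier label → 5.
1 now also ready, so the ready set is {1, 9}; 1 has the earlier label → 1.
9 needed 2, now all done → 9.
7 needed 5 and 9, now all done → 7.
Now 8 and 11 have their prerequisites met. 8 has the earlier label, so 8 next.
11 and 12 are both available; 11 has the earlier label → 11.
10 and 12 are both available; 10 has the earlier label → 10.
12 needed 8, now all done → 12.
4 is the only step now ready → 4.

2 3 6 5 1 9 7 8 11 10 12 4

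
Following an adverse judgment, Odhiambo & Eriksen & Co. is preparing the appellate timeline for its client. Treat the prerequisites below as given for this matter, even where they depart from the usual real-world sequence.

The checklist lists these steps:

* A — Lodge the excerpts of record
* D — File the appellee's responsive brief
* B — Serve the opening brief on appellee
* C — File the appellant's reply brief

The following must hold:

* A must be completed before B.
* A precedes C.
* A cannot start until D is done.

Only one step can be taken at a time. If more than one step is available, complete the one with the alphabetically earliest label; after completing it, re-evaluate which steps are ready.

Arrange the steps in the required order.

D is the only step with nothing outstanding, so it goes first.
A is the only step now ready → A.
Ready: B and C. B has the earlier label → B.
C needed A, now all done → C.

D, A, B, C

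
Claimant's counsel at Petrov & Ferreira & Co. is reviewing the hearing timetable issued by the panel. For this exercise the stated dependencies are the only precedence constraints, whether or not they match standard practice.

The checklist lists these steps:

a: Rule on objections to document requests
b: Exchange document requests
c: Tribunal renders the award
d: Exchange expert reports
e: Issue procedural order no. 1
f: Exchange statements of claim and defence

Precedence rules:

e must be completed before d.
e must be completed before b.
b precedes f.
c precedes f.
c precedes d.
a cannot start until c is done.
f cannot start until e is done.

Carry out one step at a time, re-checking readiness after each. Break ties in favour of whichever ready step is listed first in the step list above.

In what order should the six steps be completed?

c and e have no prerequisites; c is listed earlier, so c is first.
Ready: a and e. a is listed earlier → a.
e is the only step now ready → e.
Ready: b and d. b is listed earlier → b.
f now also ready, so the ready set is {d, f}; d is listed earlier → d.
f is the only step now ready → f.

c → a → e → b → d → f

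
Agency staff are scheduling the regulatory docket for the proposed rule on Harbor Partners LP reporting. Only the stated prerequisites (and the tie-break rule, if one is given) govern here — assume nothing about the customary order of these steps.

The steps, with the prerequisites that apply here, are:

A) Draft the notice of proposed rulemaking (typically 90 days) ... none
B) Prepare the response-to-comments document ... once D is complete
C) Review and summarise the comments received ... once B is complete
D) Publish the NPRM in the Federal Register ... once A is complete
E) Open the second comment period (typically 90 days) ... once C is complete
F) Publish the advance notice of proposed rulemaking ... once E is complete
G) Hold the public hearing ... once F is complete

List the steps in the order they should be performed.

A has no prerequisites → A first.
D needed A, now all done → D.
B needed D, now all done → B.
C needed B, now all done → C.
E is the only step now ready → E.
Next only F has its prerequisites met → F.
G is the only step now ready → G.

A, D, B, C, E, F, G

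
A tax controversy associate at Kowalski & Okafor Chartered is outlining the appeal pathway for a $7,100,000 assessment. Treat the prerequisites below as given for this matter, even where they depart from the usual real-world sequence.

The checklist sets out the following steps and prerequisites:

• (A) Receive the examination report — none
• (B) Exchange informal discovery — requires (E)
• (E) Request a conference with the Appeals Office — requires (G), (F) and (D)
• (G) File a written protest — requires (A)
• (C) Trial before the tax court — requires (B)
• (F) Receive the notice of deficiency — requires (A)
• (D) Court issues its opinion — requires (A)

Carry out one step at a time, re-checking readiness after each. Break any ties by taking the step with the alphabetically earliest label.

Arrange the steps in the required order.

Only (A) has no prerequisites, so it is first.
(D), (F) and (G) are all available; (D) has the earlier label → (D).
Now (F) and (G) have their prerequisites met. (F) has the earlier label, so (F) next.
That leaves (G) as the only ready step → (G).
(E) needed (D), (F) and (G), now all done → (E).
(B) is the only step now ready → (B).
(C) is the only step now ready → (C).

(A) (D) (F) (G) (E) (B) (C)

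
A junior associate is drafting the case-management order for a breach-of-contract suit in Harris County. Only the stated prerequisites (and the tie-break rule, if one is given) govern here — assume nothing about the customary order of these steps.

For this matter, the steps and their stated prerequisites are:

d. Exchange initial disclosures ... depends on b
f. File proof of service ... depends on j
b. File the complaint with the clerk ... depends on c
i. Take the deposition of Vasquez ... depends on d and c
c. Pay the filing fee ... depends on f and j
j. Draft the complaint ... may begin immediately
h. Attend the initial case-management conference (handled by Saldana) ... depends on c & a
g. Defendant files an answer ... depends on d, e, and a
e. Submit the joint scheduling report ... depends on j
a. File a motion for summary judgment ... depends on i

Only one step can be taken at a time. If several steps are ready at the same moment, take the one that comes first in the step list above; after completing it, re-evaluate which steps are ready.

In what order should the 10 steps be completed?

j has no prerequisites → j first.
Now f and e have their prerequisites met. f is listed earlier, so f next.
c now also ready, so the ready set is {c, e}; c is listed earlier → c.
b and e are both available; b is listed earlier → b.
d now also ready, so the ready set is {d, e}; d is listed earlier → d.
Ready: i and e. i is listed earlier → i.
Ready: e and a. e is listed earlier → e.
a needed i, now all done → a.
h and g are both available; h is listed earlier → h.
That leaves g as the only ready step → g.

j → f → c → b → d → i → e → a → h → g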